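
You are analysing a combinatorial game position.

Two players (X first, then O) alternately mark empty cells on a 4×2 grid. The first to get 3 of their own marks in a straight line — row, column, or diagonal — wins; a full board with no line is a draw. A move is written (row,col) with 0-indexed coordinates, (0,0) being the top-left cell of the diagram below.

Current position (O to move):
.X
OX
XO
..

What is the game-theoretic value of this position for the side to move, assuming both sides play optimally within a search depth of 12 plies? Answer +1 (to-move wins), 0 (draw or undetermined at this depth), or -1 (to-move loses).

[.X/OX/XO/..] O move#1: (0,0):+0/OX/OX/XO/..*, (3,0):+0/.X/OX/XO/O., (3,1):+0/.X/OX/XO/.O
[OX/OX/XO/..] X move#2: (3,0):+0/OX/OX/XO/X.*, (3,1):+0/OX/OX/XO/.X
[OX/OX/XO/X.] O move#3: (3,1):+0/OX/OX/XO/XO*
[OX/OX/XO/XO] end (terminal +0, X#4); searched .X/OX/XO/.. to 12

value(.X/OX/XO/.., O) = 0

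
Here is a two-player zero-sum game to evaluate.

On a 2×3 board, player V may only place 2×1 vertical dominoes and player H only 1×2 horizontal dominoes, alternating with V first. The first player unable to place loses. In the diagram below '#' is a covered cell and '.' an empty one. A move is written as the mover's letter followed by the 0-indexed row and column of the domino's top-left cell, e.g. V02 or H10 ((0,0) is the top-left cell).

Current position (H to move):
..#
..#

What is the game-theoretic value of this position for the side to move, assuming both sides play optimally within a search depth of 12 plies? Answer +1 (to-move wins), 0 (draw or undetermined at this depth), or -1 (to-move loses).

p1 H@[..#/..#]: H00[###/..#]+1* H10[..#/###]+1
p2 V@[###/..#] terminal -1; root [..#/..#] d12

value(..#/..#, H) = +1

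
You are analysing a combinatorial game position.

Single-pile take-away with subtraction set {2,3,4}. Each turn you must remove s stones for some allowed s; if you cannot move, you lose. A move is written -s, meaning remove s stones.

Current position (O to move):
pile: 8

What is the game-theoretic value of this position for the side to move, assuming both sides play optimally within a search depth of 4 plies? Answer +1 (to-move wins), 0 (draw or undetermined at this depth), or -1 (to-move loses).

ply 1, O at 8 | -2=+1→6*; -3=-1→5; -4=-1→4
ply 2, X at 6 | -2=-1→4*; -3=-1→3; -4=-1→2
ply 3, O at 4 | -2=-1→2; -3=+1→1*; -4=+1→0
ply 4: 1 is terminal -1 (X); from 8 depth 4

value(8, O) = +1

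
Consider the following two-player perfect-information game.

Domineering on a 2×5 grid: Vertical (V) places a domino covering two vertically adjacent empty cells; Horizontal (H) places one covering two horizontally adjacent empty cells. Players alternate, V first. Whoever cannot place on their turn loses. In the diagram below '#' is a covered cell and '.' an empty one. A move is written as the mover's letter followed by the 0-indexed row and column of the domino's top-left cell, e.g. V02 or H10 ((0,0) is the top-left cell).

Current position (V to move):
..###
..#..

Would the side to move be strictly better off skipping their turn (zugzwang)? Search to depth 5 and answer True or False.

p1 V@[..###/..#..]: V00[#.###/#.#..]+1* V01[.####/.##..]+1
p2 H@[#.###/#.#..]: H13[#.###/#.###]-1*
p3 V@[#.###/#.###]: V01[#####/#####]+1*
p4 H@[#####/#####] terminal -1; root [..###/..#..] d5
if V skipped the turn, H would face:
~ p1 H@[..###/..#..]: H00[#####/..#..]+1* H10[..###/###..]+1 H13[..###/..###]-1
~ p2 V@[#####/..#..] terminal -1; root [..###/..#..] d5
compare (V): move=+1 vs pass=-1

zugzwang(..###/..#.., V) = False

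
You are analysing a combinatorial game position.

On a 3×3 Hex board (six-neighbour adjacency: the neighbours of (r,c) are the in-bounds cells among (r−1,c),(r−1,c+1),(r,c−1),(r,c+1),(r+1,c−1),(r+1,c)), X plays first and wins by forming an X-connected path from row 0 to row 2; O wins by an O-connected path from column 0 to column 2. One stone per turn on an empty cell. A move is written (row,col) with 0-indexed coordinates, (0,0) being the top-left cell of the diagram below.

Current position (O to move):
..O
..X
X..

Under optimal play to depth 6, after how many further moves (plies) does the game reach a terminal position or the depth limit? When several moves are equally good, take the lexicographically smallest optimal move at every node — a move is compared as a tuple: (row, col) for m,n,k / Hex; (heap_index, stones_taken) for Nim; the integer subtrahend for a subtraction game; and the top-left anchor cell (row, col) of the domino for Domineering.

PV length from [..O/..X/X..]: 3 plies

p1 O@[..O/..X/X..]: (0,0)[O.O/..X/X..]-1 (0,1)[.OO/..X/X..]+1* (1,0)[..O/O.X/X..]+1 (1,1)[..O/.OX/X..]-1 (2,1)[..O/..X/XO.]-1 (2,2)[..O/..X/X.O]-1
p2 X@[.OO/..X/X..]: (0,0)[XOO/..X/X..]-1* (1,0)[.OO/X.X/X..]-1 (1,1)[.OO/.XX/X..]-1 (2,1)[.OO/..X/XX.]-1 (2,2)[.OO/..X/X.X]-1
p3 O@[XOO/..X/X..]: (1,0)[XOO/O.X/X..]+1* (1,1)[XOO/.OX/X..]-1 (2,1)[XOO/..X/XO.]-1 (2,2)[XOO/..X/X.O]-1
p4 X@[XOO/O.X/X..] terminal -1; root [..O/..X/X..] d6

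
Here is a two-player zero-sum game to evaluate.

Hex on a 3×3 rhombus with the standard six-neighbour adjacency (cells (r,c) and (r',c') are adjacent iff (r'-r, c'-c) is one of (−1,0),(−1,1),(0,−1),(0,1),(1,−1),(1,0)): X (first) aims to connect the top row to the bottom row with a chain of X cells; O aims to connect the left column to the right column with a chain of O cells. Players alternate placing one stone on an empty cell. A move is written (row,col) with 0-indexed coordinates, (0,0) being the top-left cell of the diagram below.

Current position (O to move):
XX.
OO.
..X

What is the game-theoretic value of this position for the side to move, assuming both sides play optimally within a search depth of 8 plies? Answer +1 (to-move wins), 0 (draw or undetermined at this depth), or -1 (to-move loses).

value(XX./OO./..X, O) = +1

p1 O@[XX./OO./..X]: (0,2)[XXO/OO./..X]+1* (1,2)[XX./OOO/..X]+1 (2,0)[XX./OO./O.X]+1 (2,1)[XX./OO./.OX]+1
p2 X@[XXO/OO./..X] terminal -1; root [XX./OO./..X] d8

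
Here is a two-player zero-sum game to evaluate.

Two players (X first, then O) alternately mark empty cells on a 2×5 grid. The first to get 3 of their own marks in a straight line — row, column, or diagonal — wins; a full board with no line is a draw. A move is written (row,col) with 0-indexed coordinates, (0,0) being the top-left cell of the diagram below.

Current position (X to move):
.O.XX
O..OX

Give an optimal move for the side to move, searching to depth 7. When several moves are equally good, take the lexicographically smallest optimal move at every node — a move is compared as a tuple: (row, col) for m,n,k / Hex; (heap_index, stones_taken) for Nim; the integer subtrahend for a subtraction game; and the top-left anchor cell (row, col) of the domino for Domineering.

[.O.XX/O..OX] X move#1: (0,0):+0/XO.XX/O..OX, (0,2):+1/.OXXX/O..OX*, (1,1):+0/.O.XX/OX.OX, (1,2):+0/.O.XX/O.XOX
[.OXXX/O..OX] end (terminal -1, O#2); searched .O.XX/O..OX to 7

X's best at [.O.XX/O..OX]: (0,2)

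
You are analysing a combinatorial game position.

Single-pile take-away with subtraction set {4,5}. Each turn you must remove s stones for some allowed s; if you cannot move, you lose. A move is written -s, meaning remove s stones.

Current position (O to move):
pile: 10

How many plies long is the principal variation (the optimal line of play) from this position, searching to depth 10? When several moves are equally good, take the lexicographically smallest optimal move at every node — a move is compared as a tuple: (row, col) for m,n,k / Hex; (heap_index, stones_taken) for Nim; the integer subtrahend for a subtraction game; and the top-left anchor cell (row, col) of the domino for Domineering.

PV length from [10]: 2 plies

[10] O move#1: -4:-1/6*, -5:-1/5
[6] X move#2: -4:+1/2*, -5:+1/1
[2] end (terminal -1, O#3); searched 10 to 10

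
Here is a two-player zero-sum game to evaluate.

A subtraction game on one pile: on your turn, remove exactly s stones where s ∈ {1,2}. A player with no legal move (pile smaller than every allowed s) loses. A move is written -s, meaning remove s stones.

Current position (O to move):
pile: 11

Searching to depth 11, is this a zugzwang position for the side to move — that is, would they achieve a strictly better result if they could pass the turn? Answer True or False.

zugzwang(11, O) = False

ply 1, O at 11 | -1=-1→10; -2=+1→9*
ply 2, X at 9 | -1=-1→8*; -2=-1→7
ply 3, O at 8 | -1=-1→7; -2=+1→6*
ply 4, X at 6 | -1=-1→5*; -2=-1→4
ply 5, O at 5 | -1=-1→4; -2=+1→3*
ply 6, X at 3 | -1=-1→2*; -2=-1→1
ply 7, O at 2 | -1=-1→1; -2=+1→0*
ply 8: 0 is terminal -1 (X); from 11 depth 11
suppose O passes — search the same position with X to move:
pass> ply 1, X at 11 | -1=-1→10; -2=+1→9*
pass> ply 2, O at 9 | -1=-1→8*; -2=-1→7
pass> ply 3, X at 8 | -1=-1→7; -2=+1→6*
pass> ply 4, O at 6 | -1=-1→5*; -2=-1→4
pass> ply 5, X at 5 | -1=-1→4; -2=+1→3*
pass> ply 6, O at 3 | -1=-1→2*; -2=-1→1
pass> ply 7, X at 2 | -1=-1→1; -2=+1→0*
pass> ply 8: 0 is terminal -1 (O); from 11 depth 11
for O: play +1, pass -1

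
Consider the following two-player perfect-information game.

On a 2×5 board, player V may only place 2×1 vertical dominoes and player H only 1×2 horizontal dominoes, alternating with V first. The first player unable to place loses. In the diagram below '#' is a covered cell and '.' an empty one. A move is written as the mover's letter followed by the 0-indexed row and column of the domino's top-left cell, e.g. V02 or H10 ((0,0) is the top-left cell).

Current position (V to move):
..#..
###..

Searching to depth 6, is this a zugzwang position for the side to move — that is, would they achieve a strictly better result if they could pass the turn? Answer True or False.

ply 1, V at ..#../###.. | V03=+1→..##./####.*; V04=+1→..#.#/###.#
ply 2, H at ..##./####. | H00=-1→####./####.*
ply 3, V at ####./####. | V04=+1→#####/#####*
ply 4: #####/##### is terminal -1 (H); from ..#../###.. depth 6
suppose V passes — search the same position with H to move:
pass> ply 1, H at ..#../###.. | H00=-1→###../###..; H03=+1→..###/###..*; H13=+1→..#../#####
pass> ply 2: ..###/###.. is terminal -1 (V); from ..#../###.. depth 6
for V: play +1, pass -1

zugzwang(..#../###.., V) = False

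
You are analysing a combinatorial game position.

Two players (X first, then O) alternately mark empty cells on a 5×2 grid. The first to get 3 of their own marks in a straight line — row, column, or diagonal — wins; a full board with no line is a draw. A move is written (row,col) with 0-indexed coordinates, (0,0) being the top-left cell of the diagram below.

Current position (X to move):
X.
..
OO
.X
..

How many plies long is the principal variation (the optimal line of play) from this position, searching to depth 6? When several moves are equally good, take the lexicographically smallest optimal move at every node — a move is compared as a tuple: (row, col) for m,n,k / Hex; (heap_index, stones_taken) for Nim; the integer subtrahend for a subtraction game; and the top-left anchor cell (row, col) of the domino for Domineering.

PV length from [X./../OO/.X/..]: 6 plies

[X./../OO/.X/..] X move#1: (0,1):-1/XX/../OO/.X/.., (1,0):+0/X./X./OO/.X/..*, (1,1):-1/X./.X/OO/.X/.., (3,0):+0/X./../OO/XX/.., (4,0):+0/X./../OO/.X/X., (4,1):-1/X./../OO/.X/.X
[X./X./OO/.X/..] O move#2: (0,1):+0/XO/X./OO/.X/..*, (1,1):+0/X./XO/OO/.X/.., (3,0):+0/X./X./OO/OX/.., (4,0):+0/X./X./OO/.X/O., (4,1):+0/X./X./OO/.X/.O
[XO/X./OO/.X/..] X move#3: (1,1):+0/XO/XX/OO/.X/..*, (3,0):-1/XO/X./OO/XX/.., (4,0):-1/XO/X./OO/.X/X., (4,1):-1/XO/X./OO/.X/.X
[XO/XX/OO/.X/..] O move#4: (3,0):+0/XO/XX/OO/OX/..*, (4,0):+0/XO/XX/OO/.X/O., (4,1):+0/XO/XX/OO/.X/.O
[XO/XX/OO/OX/..] X move#5: (4,0):+0/XO/XX/OO/OX/X.*, (4,1):-1/XO/XX/OO/OX/.X
[XO/XX/OO/OX/X.] O move#6: (4,1):+0/XO/XX/OO/OX/XO*
[XO/XX/OO/OX/XO] end (terminal +0, X#7); searched X./../OO/.X/.. to 6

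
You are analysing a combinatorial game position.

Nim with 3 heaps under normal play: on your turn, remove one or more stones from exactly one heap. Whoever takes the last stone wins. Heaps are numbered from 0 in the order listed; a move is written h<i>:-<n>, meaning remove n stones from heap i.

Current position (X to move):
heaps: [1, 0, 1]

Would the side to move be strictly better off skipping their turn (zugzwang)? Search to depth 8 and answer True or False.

ply 1, X at (1,0,1) | h0:-1=-1→(0,0,1)*; h2:-1=-1→(1,0,0)
ply 2, O at (0,0,1) | h2:-1=+1→(0,0,0)*
ply 3: (0,0,0) is terminal -1 (X); from (1,0,1) depth 8
suppose X passes — search the same position with O to move:
pass> ply 1, O at (1,0,1) | h0:-1=-1→(0,0,1)*; h2:-1=-1→(1,0,0)
pass> ply 2, X at (0,0,1) | h2:-1=+1→(0,0,0)*
pass> ply 3: (0,0,0) is terminal -1 (O); from (1,0,1) depth 8
for X: play -1, pass +1

zugzwang((1,0,1), X) = True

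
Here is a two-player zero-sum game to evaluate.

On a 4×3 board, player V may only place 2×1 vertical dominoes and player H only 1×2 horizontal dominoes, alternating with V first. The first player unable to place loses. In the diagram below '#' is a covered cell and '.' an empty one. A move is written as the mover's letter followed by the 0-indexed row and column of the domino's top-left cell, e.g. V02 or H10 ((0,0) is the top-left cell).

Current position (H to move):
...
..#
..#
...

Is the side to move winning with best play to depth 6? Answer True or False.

ply 1, H at .../..#/..#/... | H00=-1→##./..#/..#/...*; H01=-1→.##/..#/..#/...; H10=-1→.../###/..#/...; H20=-1→.../..#/###/...; H30=-1→.../..#/..#/##.; H31=-1→.../..#/..#/.##
ply 2, V at ##./..#/..#/... | V10=+1→##./#.#/#.#/...*; V11=+1→##./.##/.##/...; V20=+1→##./..#/#.#/#..; V21=+1→##./..#/.##/.#.
ply 3, H at ##./#.#/#.#/... | H30=-1→##./#.#/#.#/##.*; H31=-1→##./#.#/#.#/.##
ply 4, V at ##./#.#/#.#/##. | V11=+1→##./###/###/##.*
ply 5: ##./###/###/##. is terminal -1 (H); from .../..#/..#/... depth 6

H winning at [.../..#/..#/...]: False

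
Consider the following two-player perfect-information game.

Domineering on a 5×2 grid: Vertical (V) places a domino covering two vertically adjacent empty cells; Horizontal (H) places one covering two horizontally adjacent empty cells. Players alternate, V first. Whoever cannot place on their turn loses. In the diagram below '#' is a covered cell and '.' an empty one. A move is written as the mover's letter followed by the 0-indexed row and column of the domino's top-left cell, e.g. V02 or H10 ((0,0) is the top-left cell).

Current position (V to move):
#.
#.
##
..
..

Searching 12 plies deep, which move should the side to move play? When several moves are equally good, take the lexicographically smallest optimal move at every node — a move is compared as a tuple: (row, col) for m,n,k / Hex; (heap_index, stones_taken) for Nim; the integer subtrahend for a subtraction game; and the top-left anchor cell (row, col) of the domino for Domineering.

p1 V@[#./#./##/../..]: V01[##/##/##/../..]-1 V30[#./#./##/#./#.]+1* V31[#./#./##/.#/.#]+1
p2 H@[#./#./##/#./#.] terminal -1; root [#./#./##/../..] d12

V's best at [#./#./##/../..]: V30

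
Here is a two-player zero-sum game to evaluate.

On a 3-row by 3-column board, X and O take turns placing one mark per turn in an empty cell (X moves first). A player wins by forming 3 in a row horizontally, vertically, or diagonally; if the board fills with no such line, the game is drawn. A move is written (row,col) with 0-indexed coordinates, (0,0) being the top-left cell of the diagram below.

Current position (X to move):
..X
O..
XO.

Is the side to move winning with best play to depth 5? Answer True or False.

[..X/O../XO.] X move#1: (0,0):+1/X.X/O../XO.*, (0,1):+1/.XX/O../XO., (1,1):+1/..X/OX./XO., (1,2):+1/..X/O.X/XO., (2,2):+1/..X/O../XOX
[X.X/O../XO.] O move#2: (0,1):-1/XOX/O../XO.*, (1,1):-1/X.X/OO./XO., (1,2):-1/X.X/O.O/XO., (2,2):-1/X.X/O../XOO
[XOX/O../XO.] X move#3: (1,1):+1/XOX/OX./XO.*, (1,2):-1/XOX/O.X/XO., (2,2):-1/XOX/O../XOX
[XOX/OX./XO.] end (terminal -1, O#4); searched ..X/O../XO. to 5

X winning at [..X/O../XO.]: True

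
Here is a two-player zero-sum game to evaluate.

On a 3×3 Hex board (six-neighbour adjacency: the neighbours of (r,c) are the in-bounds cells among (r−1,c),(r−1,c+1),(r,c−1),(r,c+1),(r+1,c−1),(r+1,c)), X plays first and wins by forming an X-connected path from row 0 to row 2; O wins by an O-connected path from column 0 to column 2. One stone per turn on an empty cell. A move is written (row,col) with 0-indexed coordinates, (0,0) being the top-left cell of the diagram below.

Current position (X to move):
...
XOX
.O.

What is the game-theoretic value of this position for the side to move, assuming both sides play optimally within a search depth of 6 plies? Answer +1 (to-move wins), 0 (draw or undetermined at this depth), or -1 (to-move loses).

[.../XOX/.O.] X move#1: (0,0):-1/X../XOX/.O., (0,1):-1/.X./XOX/.O., (0,2):+1/..X/XOX/.O.*, (2,0):+1/.../XOX/XO., (2,2):+1/.../XOX/.OX
[..X/XOX/.O.] O move#2: (0,0):-1/O.X/XOX/.O.*, (0,1):-1/.OX/XOX/.O., (2,0):-1/..X/XOX/OO., (2,2):-1/..X/XOX/.OO
[O.X/XOX/.O.] X move#3: (0,1):+1/OXX/XOX/.O.*, (2,0):+1/O.X/XOX/XO., (2,2):+1/O.X/XOX/.OX
[OXX/XOX/.O.] O move#4: (2,0):-1/OXX/XOX/OO.*, (2,2):-1/OXX/XOX/.OO
[OXX/XOX/OO.] X move#5: (2,2):+1/OXX/XOX/OOX*
[OXX/XOX/OOX] end (terminal -1, O#6); searched .../XOX/.O. to 6

value(.../XOX/.O., X) = +1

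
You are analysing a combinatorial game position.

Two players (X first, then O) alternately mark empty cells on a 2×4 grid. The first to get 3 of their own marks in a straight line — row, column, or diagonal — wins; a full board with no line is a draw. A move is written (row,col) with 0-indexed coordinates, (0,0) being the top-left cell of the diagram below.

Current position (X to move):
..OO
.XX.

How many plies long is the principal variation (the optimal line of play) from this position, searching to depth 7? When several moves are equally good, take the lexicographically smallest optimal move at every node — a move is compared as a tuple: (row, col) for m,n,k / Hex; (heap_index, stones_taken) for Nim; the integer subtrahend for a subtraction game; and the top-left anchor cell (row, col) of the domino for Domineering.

[..OO/.XX.] X move#1: (0,0):-1/X.OO/.XX., (0,1):+1/.XOO/.XX.*, (1,0):+1/..OO/XXX., (1,3):+1/..OO/.XXX
[.XOO/.XX.] O move#2: (0,0):-1/OXOO/.XX.*, (1,0):-1/.XOO/OXX., (1,3):-1/.XOO/.XXO
[OXOO/.XX.] X move#3: (1,0):+1/OXOO/XXX.*, (1,3):+1/OXOO/.XXX
[OXOO/XXX.] end (terminal -1, O#4); searched ..OO/.XX. to 7

PV length from [..OO/.XX.]: 3 plies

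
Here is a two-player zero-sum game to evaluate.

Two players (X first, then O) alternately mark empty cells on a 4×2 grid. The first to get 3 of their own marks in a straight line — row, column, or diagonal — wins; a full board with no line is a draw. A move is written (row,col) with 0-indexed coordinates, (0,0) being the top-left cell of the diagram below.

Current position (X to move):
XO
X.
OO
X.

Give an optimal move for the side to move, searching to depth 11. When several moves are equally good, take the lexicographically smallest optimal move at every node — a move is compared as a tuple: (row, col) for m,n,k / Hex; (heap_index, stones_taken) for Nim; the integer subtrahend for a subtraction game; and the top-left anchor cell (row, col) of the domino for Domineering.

[XO/X./OO/X.] X move#1: (1,1):+0/XO/XX/OO/X.*, (3,1):-1/XO/X./OO/XX
[XO/XX/OO/X.] O move#2: (3,1):+0/XO/XX/OO/XO*
[XO/XX/OO/XO] end (terminal +0, X#3); searched XO/X./OO/X. to 11

X's best at [XO/X./OO/X.]: (1,1)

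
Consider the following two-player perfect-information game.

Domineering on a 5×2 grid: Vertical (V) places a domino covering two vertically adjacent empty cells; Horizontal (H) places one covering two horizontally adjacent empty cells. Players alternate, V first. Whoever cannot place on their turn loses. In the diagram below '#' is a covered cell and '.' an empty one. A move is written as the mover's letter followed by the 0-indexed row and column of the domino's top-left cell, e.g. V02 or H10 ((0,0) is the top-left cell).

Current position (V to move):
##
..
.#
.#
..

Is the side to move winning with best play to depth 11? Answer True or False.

V winning at [##/../.#/.#/..]: False

[##/../.#/.#/..] V move#1: V10:-1/##/#./##/.#/..*, V20:-1/##/../##/##/.., V30:-1/##/../.#/##/#.
[##/#./##/.#/..] H move#2: H40:+1/##/#./##/.#/##*
[##/#./##/.#/##] end (terminal -1, V#3); searched ##/../.#/.#/.. to 11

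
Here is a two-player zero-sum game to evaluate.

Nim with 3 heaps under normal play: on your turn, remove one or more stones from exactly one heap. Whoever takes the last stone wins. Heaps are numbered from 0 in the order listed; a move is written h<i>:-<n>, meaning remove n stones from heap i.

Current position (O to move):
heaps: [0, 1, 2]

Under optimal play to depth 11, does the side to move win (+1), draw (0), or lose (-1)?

value((0,1,2), O) = +1

[(0,1,2)] O move#1: h1:-1:-1/(0,0,2), h2:-1:+1/(0,1,1)*, h2:-2:-1/(0,1,0)
[(0,1,1)] X move#2: h1:-1:-1/(0,0,1)*, h2:-1:-1/(0,1,0)
[(0,0,1)] O move#3: h2:-1:+1/(0,0,0)*
[(0,0,0)] end (terminal -1, X#4); searched (0,1,2) to 11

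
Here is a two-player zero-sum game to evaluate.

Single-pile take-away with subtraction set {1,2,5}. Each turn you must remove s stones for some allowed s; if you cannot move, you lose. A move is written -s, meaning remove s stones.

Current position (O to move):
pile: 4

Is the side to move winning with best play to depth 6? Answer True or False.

O winning at [4]: True

p1 O@[4]: -1[3]+1* -2[2]-1
p2 X@[3]: -1[2]-1* -2[1]-1
p3 O@[2]: -1[1]-1 -2[0]+1*
p4 X@[0] terminal -1; root [4] d6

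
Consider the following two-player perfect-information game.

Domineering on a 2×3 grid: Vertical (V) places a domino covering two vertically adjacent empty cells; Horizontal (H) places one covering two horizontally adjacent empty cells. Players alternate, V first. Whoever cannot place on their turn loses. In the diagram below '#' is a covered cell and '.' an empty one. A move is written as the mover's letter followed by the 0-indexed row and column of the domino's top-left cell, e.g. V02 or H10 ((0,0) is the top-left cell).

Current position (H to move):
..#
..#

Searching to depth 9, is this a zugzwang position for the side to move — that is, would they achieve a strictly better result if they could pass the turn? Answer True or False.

zugzwang(..#/..#, H) = False

ply 1, H at ..#/..# | H00=+1→###/..#*; H10=+1→..#/###
ply 2: ###/..# is terminal -1 (V); from ..#/..# depth 9
if H skipped the turn, V would face:
~ ply 1, V at ..#/..# | V00=+1→#.#/#.#*; V01=+1→.##/.##
~ ply 2: #.#/#.# is terminal -1 (H); from ..#/..# depth 9
compare (H): move=+1 vs pass=-1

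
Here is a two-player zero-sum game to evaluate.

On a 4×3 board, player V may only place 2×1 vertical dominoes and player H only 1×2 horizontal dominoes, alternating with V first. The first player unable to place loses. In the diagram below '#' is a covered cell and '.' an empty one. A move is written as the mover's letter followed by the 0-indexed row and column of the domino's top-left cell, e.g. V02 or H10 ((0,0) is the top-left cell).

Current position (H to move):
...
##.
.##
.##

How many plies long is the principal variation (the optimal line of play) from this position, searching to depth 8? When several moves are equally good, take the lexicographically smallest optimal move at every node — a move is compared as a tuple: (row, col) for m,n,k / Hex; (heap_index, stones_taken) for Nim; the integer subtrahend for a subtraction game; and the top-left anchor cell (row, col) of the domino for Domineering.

PV length from [.../##./.##/.##]: 2 plies

ply 1, H at .../##./.##/.## | H00=-1→##./##./.##/.##*; H01=-1→.##/##./.##/.##
ply 2, V at ##./##./.##/.## | V02=+1→###/###/.##/.##*; V20=+1→##./##./###/###
ply 3: ###/###/.##/.## is terminal -1 (H); from .../##./.##/.## depth 8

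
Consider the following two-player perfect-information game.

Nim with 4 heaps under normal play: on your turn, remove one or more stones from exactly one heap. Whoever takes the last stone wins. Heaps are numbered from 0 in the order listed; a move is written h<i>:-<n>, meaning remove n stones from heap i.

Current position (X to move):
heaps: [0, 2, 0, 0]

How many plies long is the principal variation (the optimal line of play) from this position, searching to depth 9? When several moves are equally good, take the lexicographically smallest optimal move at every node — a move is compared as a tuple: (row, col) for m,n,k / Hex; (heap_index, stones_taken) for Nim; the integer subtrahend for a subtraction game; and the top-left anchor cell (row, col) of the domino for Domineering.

ply 1, X at (0,2,0,0) | h1:-1=-1→(0,1,0,0); h1:-2=+1→(0,0,0,0)*
ply 2: (0,0,0,0) is terminal -1 (O); from (0,2,0,0) depth 9

PV length from [(0,2,0,0)]: 1 ply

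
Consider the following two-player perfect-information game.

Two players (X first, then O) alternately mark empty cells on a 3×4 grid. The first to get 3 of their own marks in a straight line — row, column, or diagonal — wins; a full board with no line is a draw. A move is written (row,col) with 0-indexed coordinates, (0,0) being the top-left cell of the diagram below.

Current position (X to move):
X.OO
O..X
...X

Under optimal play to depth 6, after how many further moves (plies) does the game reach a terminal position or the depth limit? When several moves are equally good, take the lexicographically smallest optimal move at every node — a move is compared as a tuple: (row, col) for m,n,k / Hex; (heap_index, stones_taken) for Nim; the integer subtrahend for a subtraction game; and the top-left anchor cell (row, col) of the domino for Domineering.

PV length from [X.OO/O..X/...X]: 4 plies

[X.OO/O..X/...X] X move#1: (0,1):-1/XXOO/O..X/...X*, (1,1):-1/X.OO/OX.X/...X, (1,2):-1/X.OO/O.XX/...X, (2,0):-1/X.OO/O..X/X..X, (2,1):-1/X.OO/O..X/.X.X, (2,2):-1/X.OO/O..X/..XX
[XXOO/O..X/...X] O move#2: (1,1):-1/XXOO/OO.X/...X, (1,2):+1/XXOO/O.OX/...X*, (2,0):-1/XXOO/O..X/O..X, (2,1):-1/XXOO/O..X/.O.X, (2,2):-1/XXOO/O..X/..OX
[XXOO/O.OX/...X] X move#3: (1,1):-1/XXOO/OXOX/...X*, (2,0):-1/XXOO/O.OX/X..X, (2,1):-1/XXOO/O.OX/.X.X, (2,2):-1/XXOO/O.OX/..XX
[XXOO/OXOX/...X] O move#4: (2,0):-1/XXOO/OXOX/O..X, (2,1):+1/XXOO/OXOX/.O.X*, (2,2):+1/XXOO/OXOX/..OX
[XXOO/OXOX/.O.X] end (terminal -1, X#5); searched X.OO/O..X/...X to 6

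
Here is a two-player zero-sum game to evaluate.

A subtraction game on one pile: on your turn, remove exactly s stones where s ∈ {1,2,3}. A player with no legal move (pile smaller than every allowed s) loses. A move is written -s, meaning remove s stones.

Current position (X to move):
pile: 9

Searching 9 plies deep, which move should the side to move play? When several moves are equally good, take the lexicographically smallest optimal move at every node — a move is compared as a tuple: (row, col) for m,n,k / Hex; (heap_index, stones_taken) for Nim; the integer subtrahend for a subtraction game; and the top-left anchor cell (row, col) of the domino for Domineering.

ply 1, X at 9 | -1=+1→8*; -2=-1→7; -3=-1→6
ply 2, O at 8 | -1=-1→7*; -2=-1→6; -3=-1→5
ply 3, X at 7 | -1=-1→6; -2=-1→5; -3=+1→4*
ply 4, O at 4 | -1=-1→3*; -2=-1→2; -3=-1→1
ply 5, X at 3 | -1=-1→2; -2=-1→1; -3=+1→0*
ply 6: 0 is terminal -1 (O); from 9 depth 9

X's best at [9]: -1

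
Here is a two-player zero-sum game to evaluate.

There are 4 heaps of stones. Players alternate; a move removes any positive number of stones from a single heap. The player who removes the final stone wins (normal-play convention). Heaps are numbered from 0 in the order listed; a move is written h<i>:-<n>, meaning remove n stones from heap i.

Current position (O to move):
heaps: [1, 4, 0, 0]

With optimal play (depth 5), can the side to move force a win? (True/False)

[(1,4,0,0)] O move#1: h0:-1:-1/(0,4,0,0), h1:-1:-1/(1,3,0,0), h1:-2:-1/(1,2,0,0), h1:-3:+1/(1,1,0,0)*, h1:-4:-1/(1,0,0,0)
[(1,1,0,0)] X move#2: h0:-1:-1/(0,1,0,0)*, h1:-1:-1/(1,0,0,0)
[(0,1,0,0)] O move#3: h1:-1:+1/(0,0,0,0)*
[(0,0,0,0)] end (terminal -1, X#4); searched (1,4,0,0) to 5

O winning at [(1,4,0,0)]: True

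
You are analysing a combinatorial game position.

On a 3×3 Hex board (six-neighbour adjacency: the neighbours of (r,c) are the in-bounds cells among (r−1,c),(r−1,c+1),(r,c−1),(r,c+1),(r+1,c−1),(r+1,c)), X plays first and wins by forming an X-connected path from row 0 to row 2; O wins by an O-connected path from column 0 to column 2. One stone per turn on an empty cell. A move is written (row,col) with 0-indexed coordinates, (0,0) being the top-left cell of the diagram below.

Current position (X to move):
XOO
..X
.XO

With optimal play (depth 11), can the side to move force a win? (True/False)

X winning at [XOO/..X/.XO]: True

ply 1, X at XOO/..X/.XO | (1,0)=+1→XOO/X.X/.XO*; (1,1)=-1→XOO/.XX/.XO; (2,0)=-1→XOO/..X/XXO
ply 2, O at XOO/X.X/.XO | (1,1)=-1→XOO/XOX/.XO*; (2,0)=-1→XOO/X.X/OXO
ply 3, X at XOO/XOX/.XO | (2,0)=+1→XOO/XOX/XXO*
ply 4: XOO/XOX/XXO is terminal -1 (O); from XOO/..X/.XO depth 11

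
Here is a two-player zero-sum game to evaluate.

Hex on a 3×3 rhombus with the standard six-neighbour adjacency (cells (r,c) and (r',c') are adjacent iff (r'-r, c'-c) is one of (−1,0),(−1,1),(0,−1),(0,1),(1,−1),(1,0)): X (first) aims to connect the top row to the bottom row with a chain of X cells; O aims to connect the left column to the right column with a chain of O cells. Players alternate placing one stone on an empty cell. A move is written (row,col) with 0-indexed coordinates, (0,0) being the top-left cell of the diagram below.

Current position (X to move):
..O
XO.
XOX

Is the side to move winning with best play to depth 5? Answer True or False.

X winning at [..O/XO./XOX]: True

p1 X@[..O/XO./XOX]: (0,0)[X.O/XO./XOX]+1* (0,1)[.XO/XO./XOX]+1 (1,2)[..O/XOX/XOX]+1
p2 O@[X.O/XO./XOX] terminal -1; root [..O/XO./XOX] d5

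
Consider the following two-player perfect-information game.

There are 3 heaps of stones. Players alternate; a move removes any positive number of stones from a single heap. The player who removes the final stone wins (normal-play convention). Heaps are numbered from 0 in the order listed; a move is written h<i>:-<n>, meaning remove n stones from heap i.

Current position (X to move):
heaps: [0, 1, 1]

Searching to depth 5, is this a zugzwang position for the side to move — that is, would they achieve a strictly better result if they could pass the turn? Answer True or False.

[(0,1,1)] X move#1: h1:-1:-1/(0,0,1)*, h2:-1:-1/(0,1,0)
[(0,0,1)] O move#2: h2:-1:+1/(0,0,0)*
[(0,0,0)] end (terminal -1, X#3); searched (0,1,1) to 5
if X skipped the turn, O would face:
~ [(0,1,1)] O move#1: h1:-1:-1/(0,0,1)*, h2:-1:-1/(0,1,0)
~ [(0,0,1)] X move#2: h2:-1:+1/(0,0,0)*
~ [(0,0,0)] end (terminal -1, O#3); searched (0,1,1) to 5
compare (X): move=-1 vs pass=+1

zugzwang((0,1,1), X) = True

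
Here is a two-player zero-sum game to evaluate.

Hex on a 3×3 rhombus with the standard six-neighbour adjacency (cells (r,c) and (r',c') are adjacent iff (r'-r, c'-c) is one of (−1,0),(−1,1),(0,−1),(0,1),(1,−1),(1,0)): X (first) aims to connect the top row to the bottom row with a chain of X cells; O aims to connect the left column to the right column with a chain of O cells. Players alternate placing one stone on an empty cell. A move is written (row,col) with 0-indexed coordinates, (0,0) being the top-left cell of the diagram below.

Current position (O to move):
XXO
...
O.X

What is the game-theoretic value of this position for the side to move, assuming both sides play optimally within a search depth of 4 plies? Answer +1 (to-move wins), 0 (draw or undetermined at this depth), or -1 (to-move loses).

p1 O@[XXO/.../O.X]: (1,0)[XXO/O../O.X]-1 (1,1)[XXO/.O./O.X]+1* (1,2)[XXO/..O/O.X]+1 (2,1)[XXO/.../OOX]+1
p2 X@[XXO/.O./O.X] terminal -1; root [XXO/.../O.X] d4

value(XXO/.../O.X, O) = +1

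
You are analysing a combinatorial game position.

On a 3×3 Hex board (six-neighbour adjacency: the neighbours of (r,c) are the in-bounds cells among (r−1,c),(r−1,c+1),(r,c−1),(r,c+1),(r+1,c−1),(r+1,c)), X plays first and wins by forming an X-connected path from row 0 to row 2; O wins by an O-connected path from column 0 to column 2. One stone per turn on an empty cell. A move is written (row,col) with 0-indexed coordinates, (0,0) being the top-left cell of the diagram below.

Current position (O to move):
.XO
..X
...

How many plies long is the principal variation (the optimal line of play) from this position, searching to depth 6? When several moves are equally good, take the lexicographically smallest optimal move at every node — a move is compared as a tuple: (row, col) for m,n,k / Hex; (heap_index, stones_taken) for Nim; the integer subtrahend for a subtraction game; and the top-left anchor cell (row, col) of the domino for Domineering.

ply 1, O at .XO/..X/... | (0,0)=-1→OXO/..X/...; (1,0)=-1→.XO/O.X/...; (1,1)=+1→.XO/.OX/...*; (2,0)=-1→.XO/..X/O..; (2,1)=-1→.XO/..X/.O.; (2,2)=-1→.XO/..X/..O
ply 2, X at .XO/.OX/... | (0,0)=-1→XXO/.OX/...*; (1,0)=-1→.XO/XOX/...; (2,0)=-1→.XO/.OX/X..; (2,1)=-1→.XO/.OX/.X.; (2,2)=-1→.XO/.OX/..X
ply 3, O at XXO/.OX/... | (1,0)=+1→XXO/OOX/...*; (2,0)=+1→XXO/.OX/O..; (2,1)=+1→XXO/.OX/.O.; (2,2)=+1→XXO/.OX/..O
ply 4: XXO/OOX/... is terminal -1 (X); from .XO/..X/... depth 6

PV length from [.XO/..X/...]: 3 plies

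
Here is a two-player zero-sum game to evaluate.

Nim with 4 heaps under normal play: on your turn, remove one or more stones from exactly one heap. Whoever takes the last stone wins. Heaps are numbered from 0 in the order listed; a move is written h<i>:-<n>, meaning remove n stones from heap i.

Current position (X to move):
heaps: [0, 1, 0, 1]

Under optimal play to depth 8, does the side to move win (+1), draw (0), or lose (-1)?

value((0,1,0,1), X) = -1

[(0,1,0,1)] X move#1: h1:-1:-1/(0,0,0,1)*, h3:-1:-1/(0,1,0,0)
[(0,0,0,1)] O move#2: h3:-1:+1/(0,0,0,0)*
[(0,0,0,0)] end (terminal -1, X#3); searched (0,1,0,1) to 8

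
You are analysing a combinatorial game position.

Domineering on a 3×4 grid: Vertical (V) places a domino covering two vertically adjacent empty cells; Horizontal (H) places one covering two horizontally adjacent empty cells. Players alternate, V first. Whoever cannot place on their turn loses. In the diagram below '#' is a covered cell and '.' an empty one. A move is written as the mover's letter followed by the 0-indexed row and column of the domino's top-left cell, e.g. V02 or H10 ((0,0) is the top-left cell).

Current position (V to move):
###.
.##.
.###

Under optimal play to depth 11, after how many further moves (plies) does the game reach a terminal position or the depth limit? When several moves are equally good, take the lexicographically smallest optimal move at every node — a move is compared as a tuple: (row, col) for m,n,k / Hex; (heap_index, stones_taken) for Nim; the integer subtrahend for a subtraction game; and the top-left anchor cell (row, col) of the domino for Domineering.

PV length from [###./.##./.###]: 1 ply

ply 1, V at ###./.##./.### | V03=+1→####/.###/.###*; V10=+1→###./###./####
ply 2: ####/.###/.### is terminal -1 (H); from ###./.##./.### depth 11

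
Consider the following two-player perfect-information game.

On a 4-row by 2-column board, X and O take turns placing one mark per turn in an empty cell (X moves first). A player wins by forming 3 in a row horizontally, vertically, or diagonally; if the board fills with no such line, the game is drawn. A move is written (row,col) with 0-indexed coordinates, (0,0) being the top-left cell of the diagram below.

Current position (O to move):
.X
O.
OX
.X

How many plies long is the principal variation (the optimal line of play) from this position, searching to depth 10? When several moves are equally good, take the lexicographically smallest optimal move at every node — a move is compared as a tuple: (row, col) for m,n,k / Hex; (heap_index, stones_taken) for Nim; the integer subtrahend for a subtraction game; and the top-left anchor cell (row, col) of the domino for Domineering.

[.X/O./OX/.X] O move#1: (0,0):+1/OX/O./OX/.X*, (1,1):+1/.X/OO/OX/.X, (3,0):+1/.X/O./OX/OX
[OX/O./OX/.X] end (terminal -1, X#2); searched .X/O./OX/.X to 10

PV length from [.X/O./OX/.X]: 1 ply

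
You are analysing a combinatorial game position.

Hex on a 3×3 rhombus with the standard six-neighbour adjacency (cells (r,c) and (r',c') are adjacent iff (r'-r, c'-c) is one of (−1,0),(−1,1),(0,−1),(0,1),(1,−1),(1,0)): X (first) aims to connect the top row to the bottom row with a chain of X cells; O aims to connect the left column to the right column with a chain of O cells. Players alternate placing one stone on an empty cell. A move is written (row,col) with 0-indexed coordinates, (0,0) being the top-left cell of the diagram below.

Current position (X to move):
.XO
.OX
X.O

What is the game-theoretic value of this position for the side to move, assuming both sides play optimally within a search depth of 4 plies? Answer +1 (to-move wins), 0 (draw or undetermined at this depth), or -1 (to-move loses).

value(.XO/.OX/X.O, X) = +1

p1 X@[.XO/.OX/X.O]: (0,0)[XXO/.OX/X.O]-1 (1,0)[.XO/XOX/X.O]+1* (2,1)[.XO/.OX/XXO]-1
p2 O@[.XO/XOX/X.O] terminal -1; root [.XO/.OX/X.O] d4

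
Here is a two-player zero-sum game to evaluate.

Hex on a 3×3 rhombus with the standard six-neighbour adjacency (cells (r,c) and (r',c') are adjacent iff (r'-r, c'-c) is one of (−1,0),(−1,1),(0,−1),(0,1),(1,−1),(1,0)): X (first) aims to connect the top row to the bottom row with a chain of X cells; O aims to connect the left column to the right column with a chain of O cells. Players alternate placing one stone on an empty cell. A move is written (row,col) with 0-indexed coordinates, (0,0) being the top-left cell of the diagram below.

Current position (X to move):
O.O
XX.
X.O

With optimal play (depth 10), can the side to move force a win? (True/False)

ply 1, X at O.O/XX./X.O | (0,1)=+1→OXO/XX./X.O*; (1,2)=-1→O.O/XXX/X.O; (2,1)=-1→O.O/XX./XXO
ply 2: OXO/XX./X.O is terminal -1 (O); from O.O/XX./X.O depth 10

X winning at [O.O/XX./X.O]: True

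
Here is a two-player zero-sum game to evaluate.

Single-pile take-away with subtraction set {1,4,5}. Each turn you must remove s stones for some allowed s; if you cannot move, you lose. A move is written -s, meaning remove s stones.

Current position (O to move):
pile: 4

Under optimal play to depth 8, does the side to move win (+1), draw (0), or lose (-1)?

ply 1, O at 4 | -1=-1→3; -4=+1→0*
ply 2: 0 is terminal -1 (X); from 4 depth 8

value(4, O) = +1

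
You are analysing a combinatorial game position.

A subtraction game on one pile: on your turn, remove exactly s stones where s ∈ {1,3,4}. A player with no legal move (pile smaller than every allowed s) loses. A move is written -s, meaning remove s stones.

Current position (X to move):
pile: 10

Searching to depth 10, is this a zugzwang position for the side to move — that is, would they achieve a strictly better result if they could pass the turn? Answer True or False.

zugzwang(10, X) = False

[10] X move#1: -1:+1/9*, -3:+1/7, -4:-1/6
[9] O move#2: -1:-1/8*, -3:-1/6, -4:-1/5
[8] X move#3: -1:+1/7*, -3:-1/5, -4:-1/4
[7] O move#4: -1:-1/6*, -3:-1/4, -4:-1/3
[6] X move#5: -1:-1/5, -3:-1/3, -4:+1/2*
[2] O move#6: -1:-1/1*
[1] X move#7: -1:+1/0*
[0] end (terminal -1, O#8); searched 10 to 10
suppose X passes — search the same position with O to move:
pass> [10] O move#1: -1:+1/9*, -3:+1/7, -4:-1/6
pass> [9] X move#2: -1:-1/8*, -3:-1/6, -4:-1/5
pass> [8] O move#3: -1:+1/7*, -3:-1/5, -4:-1/4
pass> [7] X move#4: -1:-1/6*, -3:-1/4, -4:-1/3
pass> [6] O move#5: -1:-1/5, -3:-1/3, -4:+1/2*
pass> [2] X move#6: -1:-1/1*
pass> [1] O move#7: -1:+1/0*
pass> [0] end (terminal -1, X#8); searched 10 to 10
for X: play +1, pass -1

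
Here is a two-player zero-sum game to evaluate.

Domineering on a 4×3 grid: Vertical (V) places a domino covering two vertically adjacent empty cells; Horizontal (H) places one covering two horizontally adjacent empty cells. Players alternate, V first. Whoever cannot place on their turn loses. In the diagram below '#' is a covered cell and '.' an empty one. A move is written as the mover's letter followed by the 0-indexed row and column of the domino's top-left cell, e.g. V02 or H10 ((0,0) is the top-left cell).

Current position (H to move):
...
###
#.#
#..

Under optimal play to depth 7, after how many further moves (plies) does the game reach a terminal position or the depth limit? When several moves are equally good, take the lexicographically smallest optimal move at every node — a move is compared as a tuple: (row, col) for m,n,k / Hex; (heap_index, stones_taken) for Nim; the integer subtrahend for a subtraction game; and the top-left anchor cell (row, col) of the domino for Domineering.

ply 1, H at .../###/#.#/#.. | H00=-1→##./###/#.#/#..; H01=-1→.##/###/#.#/#..; H31=+1→.../###/#.#/###*
ply 2: .../###/#.#/### is terminal -1 (V); from .../###/#.#/#.. depth 7

PV length from [.../###/#.#/#..]: 1 ply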